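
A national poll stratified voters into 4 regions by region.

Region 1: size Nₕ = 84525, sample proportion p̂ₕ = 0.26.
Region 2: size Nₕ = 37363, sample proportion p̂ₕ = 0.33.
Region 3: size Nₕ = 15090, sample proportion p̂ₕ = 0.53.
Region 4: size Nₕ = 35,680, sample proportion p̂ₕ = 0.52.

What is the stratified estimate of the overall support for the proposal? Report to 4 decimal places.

Wₕ = Nₕ/N with N = 172658: 0.4896, 0.2164, 0.0874, 0.2067.
p̂_st = 0.4896·0.26 + 0.2164·0.33 + 0.0874·0.53 + 0.2067·0.52 ≈ 0.352475... → 0.3525.

0.3525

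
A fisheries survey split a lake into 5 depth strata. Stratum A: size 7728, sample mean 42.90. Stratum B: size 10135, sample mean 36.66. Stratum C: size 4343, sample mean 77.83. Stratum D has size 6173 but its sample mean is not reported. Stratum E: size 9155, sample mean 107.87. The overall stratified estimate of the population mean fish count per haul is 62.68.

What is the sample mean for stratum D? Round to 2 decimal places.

52.48

Σ Nₕx̄ₕ = N·μ, so 6173·x̄_D = 37534·62.68 − (7728·42.90 + 10135·36.66 + 4343·77.83 + 9155·107.87).
= 2352631.12 − 2028645.84 = 323985.28.
x̄_D = 323985.28 / 6173 = 52.4843... → 52.48.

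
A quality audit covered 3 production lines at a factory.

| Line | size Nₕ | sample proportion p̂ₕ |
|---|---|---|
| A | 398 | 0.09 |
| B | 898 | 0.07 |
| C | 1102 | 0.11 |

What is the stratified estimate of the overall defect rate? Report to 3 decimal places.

Wₕ = Nₕ/N with N = 2398: 0.1660, 0.3745, 0.4595.
p̂_st = 0.1660·0.09 + 0.3745·0.07 + 0.4595·0.11 ≈ 0.09170... → 0.092.

0.092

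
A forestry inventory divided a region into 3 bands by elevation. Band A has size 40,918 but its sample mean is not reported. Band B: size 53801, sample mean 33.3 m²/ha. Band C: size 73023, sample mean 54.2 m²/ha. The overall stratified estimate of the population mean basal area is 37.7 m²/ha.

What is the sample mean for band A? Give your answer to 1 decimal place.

N = 40918 + 53801 + 73023 = 167742.
Overall total = μ·N = 37.7·167742 = 6323873.4.
Subtract the known strata: 53801·33.3 + 73023·54.2 = 5749419.9.
Remaining total for band A: 6323873.4 − 5749419.9 = 574453.5.
Divide by its size: 574453.5 / 40918 = 14.039... → 14.0.

14.0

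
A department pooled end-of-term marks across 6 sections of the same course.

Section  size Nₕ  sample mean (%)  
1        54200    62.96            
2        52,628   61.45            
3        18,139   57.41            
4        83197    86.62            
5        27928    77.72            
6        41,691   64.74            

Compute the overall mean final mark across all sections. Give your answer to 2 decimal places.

71.15

x̄_st = (Σ Nₕx̄ₕ) / (Σ Nₕ) = (54200·62.96 + 52628·61.45 + 18139·57.41 + 83197·86.62 + 27928·77.72 + 41691·64.74) / 277783
= 19763946.23 / 277783 = 71.1489... → 71.15.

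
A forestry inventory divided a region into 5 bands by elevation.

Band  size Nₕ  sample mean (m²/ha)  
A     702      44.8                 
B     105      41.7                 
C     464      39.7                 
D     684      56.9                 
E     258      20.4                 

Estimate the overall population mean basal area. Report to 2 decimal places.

N = 702 + 105 + 464 + 684 + 258 = 2213.
Weight each subgroup mean by Nₕ/N and sum.
Σ Nₕx̄ₕ = 702·44.8 + 105·41.7 + 464·39.7 + 684·56.9 + 258·20.4 = 31449.6 + 4378.5 + 18420.8 + 38919.6 + 5263.2 = 98431.7.
Divide by N: 98431.7 / 2213 = 44.4789... → 44.48.

44.48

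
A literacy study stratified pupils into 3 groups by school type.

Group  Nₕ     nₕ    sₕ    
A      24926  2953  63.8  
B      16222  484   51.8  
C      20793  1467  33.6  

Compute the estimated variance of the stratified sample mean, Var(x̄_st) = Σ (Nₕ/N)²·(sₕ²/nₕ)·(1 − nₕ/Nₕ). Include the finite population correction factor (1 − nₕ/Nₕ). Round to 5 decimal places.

0.64628

N = 61941. Term for each stratum: Wₕ²sₕ²/nₕ·(1−nₕ/Nₕ).
Var(x̄_st) = 0.19677206 + 0.36890256 + 0.08060299 = 0.64627761 → 0.64628.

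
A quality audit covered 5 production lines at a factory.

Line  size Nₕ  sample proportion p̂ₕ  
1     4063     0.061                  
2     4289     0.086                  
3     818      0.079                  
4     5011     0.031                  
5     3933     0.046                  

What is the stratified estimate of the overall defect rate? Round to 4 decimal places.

N = 4063 + 4289 + 818 + 5011 + 3933 = 18114.
Overall proportion = Σ (Nₕ/N)·p̂ₕ.
Σ Nₕp̂ₕ = 247.843 + 368.854 + 64.622 + 155.341 + 180.918 = 1017.578.
1017.578 / 18114 = 0.056176... → 0.0562.

0.0562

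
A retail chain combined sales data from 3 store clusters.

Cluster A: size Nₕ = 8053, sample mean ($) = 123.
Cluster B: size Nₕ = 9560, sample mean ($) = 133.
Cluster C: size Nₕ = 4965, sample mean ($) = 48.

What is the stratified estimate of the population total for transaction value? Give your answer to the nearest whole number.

Population total = Σ Nₕ·x̄ₕ (each stratum's size times its mean).
8053·123 + 9560·133 + 4965·48 = 990519 + 1271480 + 238320 = 2500319.

2500319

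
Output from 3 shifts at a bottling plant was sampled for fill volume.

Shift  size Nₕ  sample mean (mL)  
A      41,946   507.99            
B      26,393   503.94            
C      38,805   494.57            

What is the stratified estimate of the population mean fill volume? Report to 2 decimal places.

502.13

N = 41946 + 26393 + 38805 = 107144.
Weight each subgroup mean by Nₕ/N and sum.
Σ Nₕx̄ₕ = 41946·507.99 + 26393·503.94 + 38805·494.57 = 21308148.54 + 13300488.42 + 19191788.85 = 53800425.81.
Divide by N: 53800425.81 / 107144 = 502.1320... → 502.13.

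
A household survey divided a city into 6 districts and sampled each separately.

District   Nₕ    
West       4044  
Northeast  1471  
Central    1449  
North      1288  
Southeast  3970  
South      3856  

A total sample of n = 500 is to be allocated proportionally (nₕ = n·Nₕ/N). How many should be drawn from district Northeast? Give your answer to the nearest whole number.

46

Share of district Northeast = 1471/16078 = 0.09149.
Allocate 500 × 0.09149 = 45.746... → 46.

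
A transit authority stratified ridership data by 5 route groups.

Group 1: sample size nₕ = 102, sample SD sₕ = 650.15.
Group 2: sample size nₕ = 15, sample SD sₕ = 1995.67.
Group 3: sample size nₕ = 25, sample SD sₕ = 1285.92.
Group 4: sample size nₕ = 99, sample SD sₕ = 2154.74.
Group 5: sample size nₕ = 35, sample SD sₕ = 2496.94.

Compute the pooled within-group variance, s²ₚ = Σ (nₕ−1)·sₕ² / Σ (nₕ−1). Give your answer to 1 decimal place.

2970925.8

Degrees of freedom: 101 + 14 + 24 + 98 + 34 = 271.
Σ(nₕ−1)sₕ² = 101·422695.0225 + 14·3982698.7489 + 24·1653590.2464 + 98·4642904.4676 + 34·6234709.3636 = 805120901.8579.
s²ₚ = 805120901.8579 / 271 = 2970925.837... → 2970925.8.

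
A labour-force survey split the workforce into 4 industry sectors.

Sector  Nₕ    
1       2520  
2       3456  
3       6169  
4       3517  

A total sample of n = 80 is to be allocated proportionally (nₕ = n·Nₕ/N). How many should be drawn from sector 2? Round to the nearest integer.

18

N = 2520 + 3456 + 6169 + 3517 = 15662.
n_2 = 80·3456/15662 = 17.653... → 18.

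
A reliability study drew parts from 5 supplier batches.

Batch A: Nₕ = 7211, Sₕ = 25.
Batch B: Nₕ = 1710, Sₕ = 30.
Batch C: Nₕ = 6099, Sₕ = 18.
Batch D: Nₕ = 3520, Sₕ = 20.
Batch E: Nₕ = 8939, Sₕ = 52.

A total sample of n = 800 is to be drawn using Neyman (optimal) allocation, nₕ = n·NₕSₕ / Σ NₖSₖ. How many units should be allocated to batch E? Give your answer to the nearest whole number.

Σ NₕSₕ = 7211·25 + 1710·30 + 6099·18 + 3520·20 + 8939·52 = 876585.
Share for E: 464828/876585 = 0.53027.
n_E = 800 × 0.53027 = 424.217... → 424.

424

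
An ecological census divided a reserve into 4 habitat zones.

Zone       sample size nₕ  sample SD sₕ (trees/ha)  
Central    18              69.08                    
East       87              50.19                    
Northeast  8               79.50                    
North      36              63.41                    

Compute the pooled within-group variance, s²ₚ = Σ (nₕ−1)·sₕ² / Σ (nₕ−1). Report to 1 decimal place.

Degrees of freedom: 17 + 86 + 7 + 35 = 145.
Σ(nₕ−1)sₕ² = 17·4772.0464 + 86·2519.0361 + 7·6320.25 + 35·4020.8281 = 482732.6269.
s²ₚ = 482732.6269 / 145 = 3329.191... → 3329.2.

3329.2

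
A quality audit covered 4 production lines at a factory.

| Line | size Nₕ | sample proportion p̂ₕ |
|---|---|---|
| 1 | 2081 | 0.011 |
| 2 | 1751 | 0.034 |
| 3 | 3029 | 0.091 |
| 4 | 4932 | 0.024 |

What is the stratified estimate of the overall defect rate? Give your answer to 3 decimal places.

0.040

Wₕ = Nₕ/N with N = 11793: 0.1765, 0.1485, 0.2568, 0.4182.
p̂_st = 0.1765·0.011 + 0.1485·0.034 + 0.2568·0.091 + 0.4182·0.024 ≈ 0.04040... → 0.040.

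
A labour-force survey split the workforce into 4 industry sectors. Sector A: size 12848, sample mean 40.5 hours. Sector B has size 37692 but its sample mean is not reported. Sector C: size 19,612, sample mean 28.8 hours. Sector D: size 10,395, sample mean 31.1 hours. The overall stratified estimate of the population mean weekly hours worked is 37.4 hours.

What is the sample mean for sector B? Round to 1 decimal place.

42.6

N = 12848 + 37692 + 19612 + 10395 = 80547.
Overall total = μ·N = 37.4·80547 = 3012457.8.
Subtract the known strata: 12848·40.5 + 19612·28.8 + 10395·31.1 = 1408454.1.
Remaining total for sector B: 3012457.8 − 1408454.1 = 1604003.7.
Divide by its size: 1604003.7 / 37692 = 42.556... → 42.6.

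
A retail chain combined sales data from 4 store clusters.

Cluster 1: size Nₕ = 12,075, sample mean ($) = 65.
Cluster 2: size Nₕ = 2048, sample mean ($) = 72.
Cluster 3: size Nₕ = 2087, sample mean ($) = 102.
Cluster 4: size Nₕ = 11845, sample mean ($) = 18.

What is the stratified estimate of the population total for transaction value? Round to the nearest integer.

Population total = Σ Nₕ·x̄ₕ (each stratum's size times its mean).
12075·65 + 2048·72 + 2087·102 + 11845·18 = 784875 + 147456 + 212874 + 213210 = 1358415.

1358415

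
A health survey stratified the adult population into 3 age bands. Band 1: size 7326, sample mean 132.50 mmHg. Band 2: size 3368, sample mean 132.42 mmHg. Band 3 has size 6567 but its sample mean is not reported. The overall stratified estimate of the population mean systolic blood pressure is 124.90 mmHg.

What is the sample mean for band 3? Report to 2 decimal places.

112.56

N = 7326 + 3368 + 6567 = 17261.
Overall total = μ·N = 124.90·17261 = 2155898.9.
Subtract the known strata: 7326·132.50 + 3368·132.42 = 1416685.56.
Remaining total for band 3: 2155898.9 − 1416685.56 = 739213.34.
Divide by its size: 739213.34 / 6567 = 112.5648... → 112.56.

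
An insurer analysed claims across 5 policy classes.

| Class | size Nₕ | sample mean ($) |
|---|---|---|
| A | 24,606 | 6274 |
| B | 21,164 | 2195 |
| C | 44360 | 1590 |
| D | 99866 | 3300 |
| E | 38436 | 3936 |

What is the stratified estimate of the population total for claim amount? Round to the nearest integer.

752207320

Estimate total by summing Nₕ·x̄ₕ over strata.
24606·6274 + 21164·2195 + 44360·1590 + 99866·3300 + 38436·3936 = 154378044 + 46454980 + 70532400 + 329557800 + 151284096 = 752207320.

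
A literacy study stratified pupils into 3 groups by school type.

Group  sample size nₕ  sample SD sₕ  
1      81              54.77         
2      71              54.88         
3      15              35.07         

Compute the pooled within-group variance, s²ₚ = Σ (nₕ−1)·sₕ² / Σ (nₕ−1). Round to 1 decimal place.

2853.8

Degrees of freedom: 80 + 70 + 14 = 164.
Σ(nₕ−1)sₕ² = 80·2999.7529 + 70·3011.8144 + 14·1229.9049 = 468025.9086.
s²ₚ = 468025.9086 / 164 = 2853.817... → 2853.8.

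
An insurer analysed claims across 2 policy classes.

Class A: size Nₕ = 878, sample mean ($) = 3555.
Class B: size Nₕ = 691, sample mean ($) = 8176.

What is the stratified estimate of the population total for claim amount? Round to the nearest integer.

8770906

A: 878·3555 = 3121290
B: 691·8176 = 5649616
τ̂ = Σ Nₕx̄ₕ = 8770906.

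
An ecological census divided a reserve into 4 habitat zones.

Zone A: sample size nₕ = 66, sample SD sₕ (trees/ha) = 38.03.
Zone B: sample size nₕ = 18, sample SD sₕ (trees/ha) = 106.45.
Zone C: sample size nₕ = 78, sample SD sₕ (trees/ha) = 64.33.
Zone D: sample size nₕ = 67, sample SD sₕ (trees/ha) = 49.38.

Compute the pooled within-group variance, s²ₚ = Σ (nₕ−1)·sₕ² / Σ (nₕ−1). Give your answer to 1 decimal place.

Degrees of freedom: 65 + 17 + 77 + 66 = 225.
Σ(nₕ−1)sₕ² = 65·1446.2809 + 17·11331.6025 + 77·4138.3489 + 66·2438.3844 = 766231.7367.
s²ₚ = 766231.7367 / 225 = 3405.474... → 3405.5.

3405.5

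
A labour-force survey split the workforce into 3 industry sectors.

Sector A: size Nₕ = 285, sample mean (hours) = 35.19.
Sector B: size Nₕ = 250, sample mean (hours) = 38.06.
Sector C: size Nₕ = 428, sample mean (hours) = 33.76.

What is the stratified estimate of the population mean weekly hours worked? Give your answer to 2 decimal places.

35.30

N = 285 + 250 + 428 = 963.
The stratified mean weights each stratum mean by its population share Nₕ/N.
Σ Nₕx̄ₕ = 285·35.19 + 250·38.06 + 428·33.76 = 10029.15 + 9515 + 14449.28 = 33993.43.
Divide by N: 33993.43 / 963 = 35.2995... → 35.30.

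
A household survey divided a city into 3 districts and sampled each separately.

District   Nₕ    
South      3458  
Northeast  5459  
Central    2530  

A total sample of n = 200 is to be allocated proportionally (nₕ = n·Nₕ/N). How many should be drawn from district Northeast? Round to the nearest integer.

95

N = 3458 + 5459 + 2530 = 11447.
n_Northeast = 200·5459/11447 = 95.379... → 95.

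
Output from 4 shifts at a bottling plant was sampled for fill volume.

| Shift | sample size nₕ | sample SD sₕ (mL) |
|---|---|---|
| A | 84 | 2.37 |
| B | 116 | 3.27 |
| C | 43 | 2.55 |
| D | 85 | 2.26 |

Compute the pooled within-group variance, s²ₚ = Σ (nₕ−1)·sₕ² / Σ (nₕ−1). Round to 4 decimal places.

7.4013

A: (84−1)·2.37² = 83·5.6169 = 466.2027
B: (116−1)·3.27² = 115·10.6929 = 1229.6835
C: (43−1)·2.55² = 42·6.5025 = 273.105
D: (85−1)·2.26² = 84·5.1076 = 429.0384
Numerator = 2398.0296; denominator = Σ(nₕ−1) = 324.
s²ₚ = 2398.0296/324 = 7.401326... → 7.4013.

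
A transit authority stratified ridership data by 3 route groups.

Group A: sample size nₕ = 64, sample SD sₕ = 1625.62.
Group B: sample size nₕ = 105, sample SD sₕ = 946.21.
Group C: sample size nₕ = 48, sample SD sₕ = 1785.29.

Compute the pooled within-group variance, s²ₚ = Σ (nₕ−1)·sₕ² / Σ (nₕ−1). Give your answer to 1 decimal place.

Degrees of freedom: 63 + 104 + 47 = 214.
Σ(nₕ−1)sₕ² = 63·2642640.3844 + 104·895313.3641 + 47·3187260.3841 = 409400172.1363.
s²ₚ = 409400172.1363 / 214 = 1913084.917... → 1913084.9.

1913084.9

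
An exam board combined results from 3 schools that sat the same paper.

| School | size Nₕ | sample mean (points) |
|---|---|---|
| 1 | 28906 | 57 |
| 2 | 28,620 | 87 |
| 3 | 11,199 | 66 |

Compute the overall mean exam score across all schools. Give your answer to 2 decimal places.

N = 68725; weights Wₕ = Nₕ/N = (0.4206, 0.4164, 0.1630).
x̄_st = Σ Wₕ·x̄ₕ = 0.4206·57 + 0.4164·87 + 0.1630·66 ≈ 70.9599...
→ 70.96.

70.96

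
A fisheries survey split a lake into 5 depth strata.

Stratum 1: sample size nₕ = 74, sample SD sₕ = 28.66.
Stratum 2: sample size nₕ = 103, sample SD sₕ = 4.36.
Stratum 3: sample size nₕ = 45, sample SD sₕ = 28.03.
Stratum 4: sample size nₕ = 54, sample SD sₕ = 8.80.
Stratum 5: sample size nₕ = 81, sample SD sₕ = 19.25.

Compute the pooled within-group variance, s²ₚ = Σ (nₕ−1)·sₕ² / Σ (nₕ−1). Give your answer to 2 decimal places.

Degrees of freedom: 73 + 102 + 44 + 53 + 80 = 352.
Σ(nₕ−1)sₕ² = 73·821.3956 + 102·19.0096 + 44·785.6809 + 53·77.44 + 80·370.5625 = 130220.1376.
s²ₚ = 130220.1376 / 352 = 369.9436... → 369.94.

369.94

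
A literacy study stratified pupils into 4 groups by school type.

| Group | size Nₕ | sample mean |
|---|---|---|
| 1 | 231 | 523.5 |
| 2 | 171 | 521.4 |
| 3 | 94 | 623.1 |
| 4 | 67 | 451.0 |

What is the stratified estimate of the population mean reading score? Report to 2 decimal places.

x̄_st = (Σ Nₕx̄ₕ) / (Σ Nₕ) = (231·523.5 + 171·521.4 + 94·623.1 + 67·451.0) / 563
= 298876.3 / 563 = 530.8638... → 530.86.

530.86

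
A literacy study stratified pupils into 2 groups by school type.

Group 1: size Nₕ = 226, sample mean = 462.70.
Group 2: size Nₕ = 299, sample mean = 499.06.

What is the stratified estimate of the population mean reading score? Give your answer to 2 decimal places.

483.41

x̄_st = (Σ Nₕx̄ₕ) / (Σ Nₕ) = (226·462.70 + 299·499.06) / 525
= 253789.14 / 525 = 483.4079... → 483.41.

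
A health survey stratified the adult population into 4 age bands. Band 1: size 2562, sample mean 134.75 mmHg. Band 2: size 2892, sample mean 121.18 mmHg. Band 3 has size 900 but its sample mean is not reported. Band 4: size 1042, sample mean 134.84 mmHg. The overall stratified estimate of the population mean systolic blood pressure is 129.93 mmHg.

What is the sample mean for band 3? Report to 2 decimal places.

N = 2562 + 2892 + 900 + 1042 = 7396.
Overall total = μ·N = 129.93·7396 = 960962.28.
Subtract the known strata: 2562·134.75 + 2892·121.18 + 1042·134.84 = 836185.34.
Remaining total for band 3: 960962.28 − 836185.34 = 124776.94.
Divide by its size: 124776.94 / 900 = 138.6410... → 138.64.

138.64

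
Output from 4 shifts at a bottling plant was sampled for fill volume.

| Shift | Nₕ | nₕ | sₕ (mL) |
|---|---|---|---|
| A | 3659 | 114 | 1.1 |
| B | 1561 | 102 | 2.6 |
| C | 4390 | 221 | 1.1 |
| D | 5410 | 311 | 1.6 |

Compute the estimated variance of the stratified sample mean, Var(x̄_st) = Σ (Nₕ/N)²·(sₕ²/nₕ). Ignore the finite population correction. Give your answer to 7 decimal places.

0.0028814

N = 15020; Wₕ = Nₕ/N.
shift A: (3659/15020)²·1.1²/114 = 0.0006298911
shift B: (1561/15020)²·2.6²/102 = 0.0007158342
shift C: (4390/15020)²·1.1²/221 = 0.0004677160
shift D: (5410/15020)²·1.6²/311 = 0.0010679090
Sum = 0.0028813504 → 0.0028814.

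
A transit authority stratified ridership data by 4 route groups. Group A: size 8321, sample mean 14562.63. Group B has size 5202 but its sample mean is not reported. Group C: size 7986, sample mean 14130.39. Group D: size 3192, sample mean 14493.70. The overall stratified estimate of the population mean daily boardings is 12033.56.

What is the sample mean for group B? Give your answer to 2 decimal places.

3259.54

N = 8321 + 5202 + 7986 + 3192 = 24701.
Overall total = μ·N = 12033.56·24701 = 297240965.56.
Subtract the known strata: 8321·14562.63 + 7986·14130.39 + 3192·14493.70 = 280284829.17.
Remaining total for group B: 297240965.56 − 280284829.17 = 16956136.39.
Divide by its size: 16956136.39 / 5202 = 3259.5418... → 3259.54.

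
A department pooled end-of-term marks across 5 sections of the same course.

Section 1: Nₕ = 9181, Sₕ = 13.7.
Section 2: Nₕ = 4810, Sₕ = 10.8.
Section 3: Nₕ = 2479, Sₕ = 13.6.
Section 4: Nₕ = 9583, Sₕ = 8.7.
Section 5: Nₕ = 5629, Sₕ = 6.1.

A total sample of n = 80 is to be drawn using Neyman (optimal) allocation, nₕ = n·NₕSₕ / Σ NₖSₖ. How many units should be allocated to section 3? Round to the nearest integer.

1: NₕSₕ = 9181·13.7 = 125779.7
2: NₕSₕ = 4810·10.8 = 51948
3: NₕSₕ = 2479·13.6 = 33714.4
4: NₕSₕ = 9583·8.7 = 83372.1
5: NₕSₕ = 5629·6.1 = 34336.9
Σ NₕSₕ = 329151.1.
n_3 = 80·33714.4/329151.1 = 8.194... → 8.

8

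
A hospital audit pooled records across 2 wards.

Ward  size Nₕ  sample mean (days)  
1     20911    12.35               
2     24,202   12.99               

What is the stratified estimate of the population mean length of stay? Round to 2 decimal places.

12.69

N = 20911 + 24202 = 45113.
Overall mean = Σ (Nₕ/N)·x̄ₕ — weight by population share, not a simple average.
Σ Nₕx̄ₕ = 20911·12.35 + 24202·12.99 = 258250.85 + 314383.98 = 572634.83.
Divide by N: 572634.83 / 45113 = 12.6933... → 12.69.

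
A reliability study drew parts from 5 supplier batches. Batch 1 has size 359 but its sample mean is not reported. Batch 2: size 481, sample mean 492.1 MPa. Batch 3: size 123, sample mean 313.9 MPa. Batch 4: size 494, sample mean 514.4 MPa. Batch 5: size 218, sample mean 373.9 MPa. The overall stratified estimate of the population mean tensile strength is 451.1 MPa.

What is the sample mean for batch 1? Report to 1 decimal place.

402.9

N = 359 + 481 + 123 + 494 + 218 = 1675.
Overall total = μ·N = 451.1·1675 = 755592.5.
Subtract the known strata: 481·492.1 + 123·313.9 + 494·514.4 + 218·373.9 = 610933.6.
Remaining total for batch 1: 755592.5 − 610933.6 = 144658.9.
Divide by its size: 144658.9 / 359 = 402.950... → 402.9.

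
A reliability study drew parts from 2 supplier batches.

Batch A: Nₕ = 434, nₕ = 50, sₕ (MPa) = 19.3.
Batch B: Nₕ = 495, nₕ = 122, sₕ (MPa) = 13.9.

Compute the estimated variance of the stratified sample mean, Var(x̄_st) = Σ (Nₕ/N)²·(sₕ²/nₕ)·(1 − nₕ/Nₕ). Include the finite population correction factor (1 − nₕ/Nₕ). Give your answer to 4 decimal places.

1.7774

N = 929; Wₕ = Nₕ/N.
batch A: (434/929)²·19.3²/50·(1 − 50/434) = 1.4385804
batch B: (495/929)²·13.9²/122·(1 − 122/495) = 0.3388070
Sum = 1.7773874 → 1.7774.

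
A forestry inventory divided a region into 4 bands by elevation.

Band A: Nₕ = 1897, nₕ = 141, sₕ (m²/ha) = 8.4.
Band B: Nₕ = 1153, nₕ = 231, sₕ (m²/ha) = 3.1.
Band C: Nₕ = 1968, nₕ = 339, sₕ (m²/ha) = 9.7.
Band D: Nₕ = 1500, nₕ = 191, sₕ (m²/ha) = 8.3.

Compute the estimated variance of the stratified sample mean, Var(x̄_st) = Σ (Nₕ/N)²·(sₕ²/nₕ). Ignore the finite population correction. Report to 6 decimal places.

N = 6518; Wₕ = Nₕ/N.
band A: (1897/6518)²·8.4²/141 = 0.042388242
band B: (1153/6518)²·3.1²/231 = 0.001301791
band C: (1968/6518)²·9.7²/339 = 0.025302606
band D: (1500/6518)²·8.3²/191 = 0.019101902
Sum = 0.088094542 → 0.088095.

0.088095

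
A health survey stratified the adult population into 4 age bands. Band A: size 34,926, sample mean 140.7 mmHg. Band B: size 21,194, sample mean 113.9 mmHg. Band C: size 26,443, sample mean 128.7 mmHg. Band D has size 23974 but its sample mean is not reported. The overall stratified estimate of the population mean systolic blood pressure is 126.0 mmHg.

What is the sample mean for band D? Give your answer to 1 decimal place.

112.3

Σ Nₕx̄ₕ = N·μ, so 23974·x̄_D = 106537·126.0 − (34926·140.7 + 21194·113.9 + 26443·128.7).
= 13423662 − 10731298.9 = 2692363.1.
x̄_D = 2692363.1 / 23974 = 112.303... → 112.3.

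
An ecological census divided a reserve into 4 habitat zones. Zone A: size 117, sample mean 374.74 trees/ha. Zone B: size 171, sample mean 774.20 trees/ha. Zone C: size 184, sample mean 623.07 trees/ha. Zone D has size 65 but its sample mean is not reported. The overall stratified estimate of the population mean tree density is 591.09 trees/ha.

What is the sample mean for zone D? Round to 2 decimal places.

408.27

N = 117 + 171 + 184 + 65 = 537.
Overall total = μ·N = 591.09·537 = 317415.33.
Subtract the known strata: 117·374.74 + 171·774.20 + 184·623.07 = 290877.66.
Remaining total for zone D: 317415.33 − 290877.66 = 26537.67.
Divide by its size: 26537.67 / 65 = 408.2718... → 408.27.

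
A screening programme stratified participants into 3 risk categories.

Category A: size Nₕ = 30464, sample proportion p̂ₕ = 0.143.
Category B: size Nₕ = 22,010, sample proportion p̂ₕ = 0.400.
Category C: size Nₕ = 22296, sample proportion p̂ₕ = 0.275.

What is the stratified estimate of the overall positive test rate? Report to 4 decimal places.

N = 30464 + 22010 + 22296 = 74770.
Overall proportion = Σ (Nₕ/N)·p̂ₕ.
Σ Nₕp̂ₕ = 4356.352 + 8804 + 6131.4 = 19291.752.
19291.752 / 74770 = 0.258015... → 0.2580.

0.2580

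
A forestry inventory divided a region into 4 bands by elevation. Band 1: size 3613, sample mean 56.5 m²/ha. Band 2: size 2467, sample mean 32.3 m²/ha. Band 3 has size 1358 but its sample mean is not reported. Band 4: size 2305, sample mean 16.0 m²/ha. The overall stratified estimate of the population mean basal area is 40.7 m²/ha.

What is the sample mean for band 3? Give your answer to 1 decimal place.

N = 3613 + 2467 + 1358 + 2305 = 9743.
Overall total = μ·N = 40.7·9743 = 396540.1.
Subtract the known strata: 3613·56.5 + 2467·32.3 + 2305·16.0 = 320698.6.
Remaining total for band 3: 396540.1 − 320698.6 = 75841.5.
Divide by its size: 75841.5 / 1358 = 55.848... → 55.8.

55.8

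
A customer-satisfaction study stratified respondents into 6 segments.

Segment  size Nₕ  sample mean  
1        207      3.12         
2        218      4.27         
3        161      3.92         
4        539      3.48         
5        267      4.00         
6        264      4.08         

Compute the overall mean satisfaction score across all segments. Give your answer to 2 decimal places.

3.76

N = 1656; weights Wₕ = Nₕ/N = (0.1250, 0.1316, 0.0972, 0.3255, 0.1612, 0.1594).
x̄_st = Σ Wₕ·x̄ₕ = 0.1250·3.12 + 0.1316·4.27 + 0.0972·3.92 + 0.3255·3.48 + 0.1612·4.00 + 0.1594·4.08 ≈ 3.7613...
→ 3.76.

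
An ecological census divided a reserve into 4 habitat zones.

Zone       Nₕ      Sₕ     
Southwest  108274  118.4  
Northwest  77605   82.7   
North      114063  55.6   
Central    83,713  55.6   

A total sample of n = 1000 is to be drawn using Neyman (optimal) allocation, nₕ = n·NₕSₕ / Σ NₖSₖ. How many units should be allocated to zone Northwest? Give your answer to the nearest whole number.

Southwest: NₕSₕ = 108274·118.4 = 12819641.6
Northwest: NₕSₕ = 77605·82.7 = 6417933.5
North: NₕSₕ = 114063·55.6 = 6341902.8
Central: NₕSₕ = 83713·55.6 = 4654442.8
Σ NₕSₕ = 30233920.7.
n_Northwest = 1000·6417933.5/30233920.7 = 212.276... → 212.

212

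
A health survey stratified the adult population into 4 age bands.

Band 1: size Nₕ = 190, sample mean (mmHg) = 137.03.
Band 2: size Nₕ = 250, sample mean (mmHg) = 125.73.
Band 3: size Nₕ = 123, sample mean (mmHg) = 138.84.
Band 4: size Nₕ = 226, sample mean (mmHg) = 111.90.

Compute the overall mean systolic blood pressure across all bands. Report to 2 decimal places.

N = 190 + 250 + 123 + 226 = 789.
Overall mean = Σ (Nₕ/N)·x̄ₕ — weight by population share, not a simple average.
Σ Nₕx̄ₕ = 190·137.03 + 250·125.73 + 123·138.84 + 226·111.90 = 26035.7 + 31432.5 + 17077.32 + 25289.4 = 99834.92.
Divide by N: 99834.92 / 789 = 126.5335... → 126.53.

126.53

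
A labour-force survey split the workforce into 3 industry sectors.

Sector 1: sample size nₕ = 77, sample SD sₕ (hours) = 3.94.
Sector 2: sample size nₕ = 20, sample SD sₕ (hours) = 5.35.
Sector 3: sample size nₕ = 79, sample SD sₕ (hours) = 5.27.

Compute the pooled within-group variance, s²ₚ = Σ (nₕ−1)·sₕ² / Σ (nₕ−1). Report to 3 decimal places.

22.485

1: (77−1)·3.94² = 76·15.5236 = 1179.7936
2: (20−1)·5.35² = 19·28.6225 = 543.8275
3: (79−1)·5.27² = 78·27.7729 = 2166.2862
Numerator = 3889.9073; denominator = Σ(nₕ−1) = 173.
s²ₚ = 3889.9073/173 = 22.48501... → 22.485.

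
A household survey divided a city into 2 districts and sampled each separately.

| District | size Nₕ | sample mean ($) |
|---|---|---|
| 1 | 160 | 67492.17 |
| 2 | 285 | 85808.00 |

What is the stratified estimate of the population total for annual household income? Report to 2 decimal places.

Estimate total by summing Nₕ·x̄ₕ over strata.
160·67492.17 + 285·85808.00 = 10798747.2 + 24455280 = 35254027.20.

35254027.20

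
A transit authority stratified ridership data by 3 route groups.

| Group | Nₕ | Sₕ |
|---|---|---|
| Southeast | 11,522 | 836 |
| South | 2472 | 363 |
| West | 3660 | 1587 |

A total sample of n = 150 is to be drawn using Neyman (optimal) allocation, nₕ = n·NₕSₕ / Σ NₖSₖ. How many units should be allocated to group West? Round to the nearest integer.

53

Σ NₕSₕ = 11522·836 + 2472·363 + 3660·1587 = 16338148.
Share for West: 5808420/16338148 = 0.35551.
n_West = 150 × 0.35551 = 53.327... → 53.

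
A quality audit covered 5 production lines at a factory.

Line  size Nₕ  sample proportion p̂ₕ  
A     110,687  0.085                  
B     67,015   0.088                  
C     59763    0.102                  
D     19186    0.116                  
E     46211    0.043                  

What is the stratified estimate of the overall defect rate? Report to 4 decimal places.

0.0846

N = 110687 + 67015 + 59763 + 19186 + 46211 = 302862.
Overall proportion = Σ (Nₕ/N)·p̂ₕ.
Σ Nₕp̂ₕ = 9408.395 + 5897.32 + 6095.826 + 2225.576 + 1987.073 = 25614.19.
25614.19 / 302862 = 0.084574... → 0.0846.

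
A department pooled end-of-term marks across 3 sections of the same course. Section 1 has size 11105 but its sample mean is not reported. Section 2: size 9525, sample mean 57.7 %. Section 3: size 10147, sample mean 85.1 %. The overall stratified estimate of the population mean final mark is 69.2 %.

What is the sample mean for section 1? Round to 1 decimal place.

64.5

N = 11105 + 9525 + 10147 = 30777.
Overall total = μ·N = 69.2·30777 = 2129768.4.
Subtract the known strata: 9525·57.7 + 10147·85.1 = 1413102.2.
Remaining total for section 1: 2129768.4 − 1413102.2 = 716666.2.
Divide by its size: 716666.2 / 11105 = 64.535... → 64.5.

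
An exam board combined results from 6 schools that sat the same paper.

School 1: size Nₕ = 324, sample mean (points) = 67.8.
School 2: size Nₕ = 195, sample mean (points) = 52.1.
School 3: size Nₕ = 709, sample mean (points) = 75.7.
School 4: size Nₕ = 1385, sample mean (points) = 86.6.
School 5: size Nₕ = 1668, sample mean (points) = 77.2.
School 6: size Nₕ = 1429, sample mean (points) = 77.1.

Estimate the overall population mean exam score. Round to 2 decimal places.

x̄_st = (Σ Nₕx̄ₕ) / (Σ Nₕ) = (324·67.8 + 195·52.1 + 709·75.7 + 1385·86.6 + 1668·77.2 + 1429·77.1) / 5710
= 444684.5 / 5710 = 77.8782... → 77.88.

77.88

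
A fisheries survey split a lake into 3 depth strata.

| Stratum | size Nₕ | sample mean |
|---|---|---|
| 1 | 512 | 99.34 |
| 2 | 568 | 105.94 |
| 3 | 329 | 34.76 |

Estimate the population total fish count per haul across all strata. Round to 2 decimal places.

Estimate total by summing Nₕ·x̄ₕ over strata.
512·99.34 + 568·105.94 + 329·34.76 = 50862.08 + 60173.92 + 11436.04 = 122472.04.

122472.04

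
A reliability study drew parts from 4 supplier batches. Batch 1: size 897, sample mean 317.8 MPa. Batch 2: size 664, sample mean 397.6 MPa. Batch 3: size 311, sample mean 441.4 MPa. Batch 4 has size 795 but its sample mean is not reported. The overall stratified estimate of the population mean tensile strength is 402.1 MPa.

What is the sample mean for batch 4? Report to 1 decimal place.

485.6

N = 897 + 664 + 311 + 795 = 2667.
Overall total = μ·N = 402.1·2667 = 1072400.7.
Subtract the known strata: 897·317.8 + 664·397.6 + 311·441.4 = 686348.4.
Remaining total for batch 4: 1072400.7 − 686348.4 = 386052.3.
Divide by its size: 386052.3 / 795 = 485.600... → 485.6.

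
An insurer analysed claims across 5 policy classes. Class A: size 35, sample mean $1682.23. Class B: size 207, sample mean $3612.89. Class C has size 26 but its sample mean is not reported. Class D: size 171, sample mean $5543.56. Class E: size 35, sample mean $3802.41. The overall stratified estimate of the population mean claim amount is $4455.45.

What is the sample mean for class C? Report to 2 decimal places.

8619.38

N = 35 + 207 + 26 + 171 + 35 = 474.
Overall total = μ·N = 4455.45·474 = 2111883.3.
Subtract the known strata: 35·1682.23 + 207·3612.89 + 171·5543.56 + 35·3802.41 = 1887779.39.
Remaining total for class C: 2111883.3 − 1887779.39 = 224103.91.
Divide by its size: 224103.91 / 26 = 8619.3812... → 8619.38.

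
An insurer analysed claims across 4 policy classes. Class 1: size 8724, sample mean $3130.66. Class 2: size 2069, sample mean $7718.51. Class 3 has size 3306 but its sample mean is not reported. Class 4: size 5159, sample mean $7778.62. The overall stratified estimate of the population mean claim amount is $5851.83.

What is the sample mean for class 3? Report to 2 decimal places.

N = 8724 + 2069 + 3306 + 5159 = 19258.
Overall total = μ·N = 5851.83·19258 = 112694542.14.
Subtract the known strata: 8724·3130.66 + 2069·7718.51 + 5159·7778.62 = 83411375.61.
Remaining total for class 3: 112694542.14 − 83411375.61 = 29283166.53.
Divide by its size: 29283166.53 / 3306 = 8857.5821... → 8857.58.

8857.58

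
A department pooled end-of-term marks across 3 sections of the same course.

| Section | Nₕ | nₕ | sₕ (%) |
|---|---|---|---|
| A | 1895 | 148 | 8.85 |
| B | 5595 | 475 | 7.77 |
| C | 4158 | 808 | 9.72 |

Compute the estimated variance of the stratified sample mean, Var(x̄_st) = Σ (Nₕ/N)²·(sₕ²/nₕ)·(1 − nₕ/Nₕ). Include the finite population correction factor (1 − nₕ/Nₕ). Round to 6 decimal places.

0.051753

N = 11648; Wₕ = Nₕ/N.
section A: (1895/11648)²·8.85²/148·(1 − 148/1895) = 0.012912913
section B: (5595/11648)²·7.77²/475·(1 − 475/5595) = 0.026835875
section C: (4158/11648)²·9.72²/808·(1 − 808/4158) = 0.012004601
Sum = 0.051753389 → 0.051753.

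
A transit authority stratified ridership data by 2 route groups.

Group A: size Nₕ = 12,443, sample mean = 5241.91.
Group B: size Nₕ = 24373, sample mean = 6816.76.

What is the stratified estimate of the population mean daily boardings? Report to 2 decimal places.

x̄_st = (Σ Nₕx̄ₕ) / (Σ Nₕ) = (12443·5241.91 + 24373·6816.76) / 36816
= 231369977.61 / 36816 = 6284.4953... → 6284.50.

6284.50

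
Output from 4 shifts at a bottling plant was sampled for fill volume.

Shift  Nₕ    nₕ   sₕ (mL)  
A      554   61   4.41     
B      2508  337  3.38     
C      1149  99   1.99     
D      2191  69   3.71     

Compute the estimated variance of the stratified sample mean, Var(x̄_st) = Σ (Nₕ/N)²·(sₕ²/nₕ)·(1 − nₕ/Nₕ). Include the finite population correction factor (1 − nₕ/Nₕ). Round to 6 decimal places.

N = 6402; Wₕ = Nₕ/N.
shift A: (554/6402)²·4.41²/61·(1 − 61/554) = 0.002124578
shift B: (2508/6402)²·3.38²/337·(1 − 337/2508) = 0.004503597
shift C: (1149/6402)²·1.99²/99·(1 − 99/1149) = 0.001177468
shift D: (2191/6402)²·3.71²/69·(1 − 69/2191) = 0.022628468
Sum = 0.030434110 → 0.030434.

0.030434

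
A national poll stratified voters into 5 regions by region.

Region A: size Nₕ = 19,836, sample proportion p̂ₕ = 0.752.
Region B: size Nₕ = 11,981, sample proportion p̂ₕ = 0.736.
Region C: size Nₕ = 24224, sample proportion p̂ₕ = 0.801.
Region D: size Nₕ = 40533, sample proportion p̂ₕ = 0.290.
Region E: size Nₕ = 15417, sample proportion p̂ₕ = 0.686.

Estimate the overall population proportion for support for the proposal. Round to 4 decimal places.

Wₕ = Nₕ/N with N = 111991: 0.1771, 0.1070, 0.2163, 0.3619, 0.1377.
p̂_st = 0.1771·0.752 + 0.1070·0.736 + 0.2163·0.801 + 0.3619·0.290 + 0.1377·0.686 ≈ 0.584589... → 0.5846.

0.5846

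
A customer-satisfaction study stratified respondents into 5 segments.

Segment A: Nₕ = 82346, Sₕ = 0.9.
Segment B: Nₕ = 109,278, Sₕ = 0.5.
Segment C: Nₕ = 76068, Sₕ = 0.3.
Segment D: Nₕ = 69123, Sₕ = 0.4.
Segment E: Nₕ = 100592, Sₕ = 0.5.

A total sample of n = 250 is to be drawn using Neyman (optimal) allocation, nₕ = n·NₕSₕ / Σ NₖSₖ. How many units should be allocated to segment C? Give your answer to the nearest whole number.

25

A: NₕSₕ = 82346·0.9 = 74111.4
B: NₕSₕ = 109278·0.5 = 54639
C: NₕSₕ = 76068·0.3 = 22820.4
D: NₕSₕ = 69123·0.4 = 27649.2
E: NₕSₕ = 100592·0.5 = 50296
Σ NₕSₕ = 229516.
n_C = 250·22820.4/229516 = 24.857... → 25.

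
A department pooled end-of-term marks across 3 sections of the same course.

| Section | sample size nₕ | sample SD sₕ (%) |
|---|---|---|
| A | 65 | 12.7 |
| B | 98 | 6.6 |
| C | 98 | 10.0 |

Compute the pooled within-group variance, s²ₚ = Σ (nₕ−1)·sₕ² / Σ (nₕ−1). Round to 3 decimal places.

A: (65−1)·12.7² = 64·161.29 = 10322.56
B: (98−1)·6.6² = 97·43.56 = 4225.32
C: (98−1)·10.0² = 97·100 = 9700
Numerator = 24247.88; denominator = Σ(nₕ−1) = 258.
s²ₚ = 24247.88/258 = 93.98403... → 93.984.

93.984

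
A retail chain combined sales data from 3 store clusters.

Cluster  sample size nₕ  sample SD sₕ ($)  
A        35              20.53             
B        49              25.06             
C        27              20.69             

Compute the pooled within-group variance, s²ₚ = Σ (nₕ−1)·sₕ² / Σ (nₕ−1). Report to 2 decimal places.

A: (35−1)·20.53² = 34·421.4809 = 14330.3506
B: (49−1)·25.06² = 48·628.0036 = 30144.1728
C: (27−1)·20.69² = 26·428.0761 = 11129.9786
Numerator = 55604.502; denominator = Σ(nₕ−1) = 108.
s²ₚ = 55604.502/108 = 514.8565 → 514.86.

514.86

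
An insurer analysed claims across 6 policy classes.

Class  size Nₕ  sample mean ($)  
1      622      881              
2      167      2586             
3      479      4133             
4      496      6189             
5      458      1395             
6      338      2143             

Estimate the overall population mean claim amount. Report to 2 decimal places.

2887.71

x̄_st = (Σ Nₕx̄ₕ) / (Σ Nₕ) = (622·881 + 167·2586 + 479·4133 + 496·6189 + 458·1395 + 338·2143) / 2560
= 7392539 / 2560 = 2887.7105... → 2887.71.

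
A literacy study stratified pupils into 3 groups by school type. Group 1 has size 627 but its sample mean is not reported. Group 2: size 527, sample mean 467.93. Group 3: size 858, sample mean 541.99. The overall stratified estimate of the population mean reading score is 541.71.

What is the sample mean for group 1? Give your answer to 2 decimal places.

N = 627 + 527 + 858 = 2012.
Overall total = μ·N = 541.71·2012 = 1089920.52.
Subtract the known strata: 527·467.93 + 858·541.99 = 711626.53.
Remaining total for group 1: 1089920.52 − 711626.53 = 378293.99.
Divide by its size: 378293.99 / 627 = 603.3397... → 603.34.

603.34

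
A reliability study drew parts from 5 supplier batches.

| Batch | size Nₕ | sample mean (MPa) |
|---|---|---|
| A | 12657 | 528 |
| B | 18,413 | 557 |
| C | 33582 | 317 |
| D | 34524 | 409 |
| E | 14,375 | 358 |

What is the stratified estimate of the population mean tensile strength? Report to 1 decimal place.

412.6

N = 113551; weights Wₕ = Nₕ/N = (0.1115, 0.1622, 0.2957, 0.3040, 0.1266).
x̄_st = Σ Wₕ·x̄ₕ = 0.1115·528 + 0.1622·557 + 0.2957·317 + 0.3040·409 + 0.1266·358 ≈ 412.599...
→ 412.6.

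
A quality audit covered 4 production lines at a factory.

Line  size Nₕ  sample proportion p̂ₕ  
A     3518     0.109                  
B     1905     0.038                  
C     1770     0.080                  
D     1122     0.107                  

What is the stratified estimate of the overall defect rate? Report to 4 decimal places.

N = 3518 + 1905 + 1770 + 1122 = 8315.
Overall proportion = Σ (Nₕ/N)·p̂ₕ.
Σ Nₕp̂ₕ = 383.462 + 72.39 + 141.6 + 120.054 = 717.506.
717.506 / 8315 = 0.086291... → 0.0863.

0.0863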